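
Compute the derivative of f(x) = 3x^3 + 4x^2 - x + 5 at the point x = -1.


Differentiate f(x) = 3x^3 + 4x^2 - x + 5 term by term:
f'(x) = 9x^2 + 8x - 1
Substitute x = -1:
f'(-1) = 9 * (-1)^2 + 8 * (-1) - 1
= 9 - 8 - 1
= 0

0


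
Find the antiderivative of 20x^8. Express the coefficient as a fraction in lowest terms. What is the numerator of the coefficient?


Apply the power rule for integration:
integral of ax^n dx = a/(n+1) * x^(n+1) + C
integral of 20x^8 dx
= 20/9 * x^9 + C
The coefficient in lowest terms is 20/9, and its numerator is 20

20


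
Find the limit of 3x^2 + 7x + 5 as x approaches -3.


Since polynomials are continuous, we use direct substitution.
lim(x->-3) of 3x^2 + 7x + 5
= 3 * (-3)^2 + 7 * (-3) + 5
= 27 - 21 + 5
= 11

11


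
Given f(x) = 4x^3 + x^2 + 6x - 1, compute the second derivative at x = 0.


First derivative:
f'(x) = 12x^2 + 2x + 6
Second derivative:
f''(x) = 24x + 2
Substitute x = 0:
f''(0) = 24 * 0 + 2
= 0 + 2
= 2

2


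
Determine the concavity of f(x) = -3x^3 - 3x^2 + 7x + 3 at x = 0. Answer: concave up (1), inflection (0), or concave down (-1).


Concavity is determined by the sign of f''(x).
f(x) = -3x^3 - 3x^2 + 7x + 3
f'(x) = -9x^2 - 6x + 7
f''(x) = -18x - 6
f''(0) = -18 * 0 - 6
= 0 - 6
= -6
Since f''(0) < 0, the function is concave down (-1)

-1


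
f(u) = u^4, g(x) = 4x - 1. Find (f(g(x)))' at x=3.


Using the chain rule: (f(g(x)))' = f'(g(x)) * g'(x)
First, find g(3):
g(3) = 4 * 3 - 1 = 11
Next, f'(u) = 4u^3
And g'(x) = 4
So f'(g(3)) * g'(3)
= 4 * 11^3 * 4
= 4 * 1331 * 4
= 21296

21296


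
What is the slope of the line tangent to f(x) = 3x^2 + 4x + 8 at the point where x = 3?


The slope of the tangent line equals f'(x) at the point.
f(x) = 3x^2 + 4x + 8
f'(x) = 6x + 4
At x = 3:
f'(3) = 6 * 3 + 4
= 18 + 4
= 22

22


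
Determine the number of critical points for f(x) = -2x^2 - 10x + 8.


Find where f'(x) = 0:
f'(x) = -4x - 10
Set f'(x) = 0:
-4x - 10 = 0
x = 10 / (-4) = -5/2
This is a linear equation in x, so there is exactly one solution.
Number of critical points: 1

1


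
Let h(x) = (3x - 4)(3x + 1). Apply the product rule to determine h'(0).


Let u(x) = 3x - 4 and v(x) = 3x + 1
u'(x) = 3
v'(x) = 3
Product rule: h'(x) = u'(x)*v(x) + u(x)*v'(x)
= 3 * (3x + 1) + (3x - 4) * 3
At x = 0:
u(0) = 3 * 0 - 4 = -4
v(0) = 3 * 0 + 1 = 1
h'(0) = 3 * 1 + (-4) * 3
= 3 - 12
= -9

-9


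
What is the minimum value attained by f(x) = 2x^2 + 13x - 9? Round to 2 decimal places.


For a quadratic f(x) = ax^2 + bx + c with a > 0, the minimum is at the vertex.
Vertex x-coordinate: x = -b/(2a)
x = -(13) / (2 * 2)
x = -13/4
Substitute back to find the minimum value:
f(-13/4) = 2 * (-13/4)^2 + 13 * (-13/4) - 9
= 169/8 - 169/4 - 9
= -241/8 ≈ -30.13

-30.13


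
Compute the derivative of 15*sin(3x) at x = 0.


Apply the chain rule to differentiate 15*sin(3x):
d/dx [15*sin(3x)]
= 15 * cos(3x) * d/dx(3x)
= 15 * 3 * cos(3x)
= 45 * cos(3x)
Evaluate at x = 0:
= 45 * cos(0)
= 45 * 1
= 45

45


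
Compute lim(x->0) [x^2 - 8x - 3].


Since polynomials are continuous, we use direct substitution.
lim(x->0) of x^2 - 8x - 3
= 1 * 0^2 - 8 * 0 - 3
= 0 + 0 - 3
= -3

-3


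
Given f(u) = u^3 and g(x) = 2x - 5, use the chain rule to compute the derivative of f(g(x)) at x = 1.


Using the chain rule: (f(g(x)))' = f'(g(x)) * g'(x)
First, find g(1):
g(1) = 2 * 1 - 5 = -3
Next, f'(u) = 3u^2
And g'(x) = 2
So f'(g(1)) * g'(1)
= 3 * (-3)^2 * 2
= 3 * 9 * 2
= 54

54


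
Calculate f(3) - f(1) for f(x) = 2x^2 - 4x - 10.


Net change = f(b) - f(a)
f(x) = 2x^2 - 4x - 10
Compute f(3):
f(3) = 2 * 3^2 - 4 * 3 - 10
= 18 - 12 - 10
= -4
Compute f(1):
f(1) = 2 * 1^2 - 4 * 1 - 10
= 2 - 4 - 10
= -12
Net change = -4 - (-12) = 8

8


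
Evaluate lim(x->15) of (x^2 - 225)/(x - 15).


Direct substitution gives 0/0, so we factor the numerator.
Factor: (x^2 - 225) = (x - 15)(x + 15)
Cancel the common factor (x - 15):
(x^2 - 225)/(x - 15) = (x + 15)
Now substitute x = 15:
= (15 + 15) = 30

30


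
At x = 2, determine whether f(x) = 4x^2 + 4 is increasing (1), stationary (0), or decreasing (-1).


Compute f'(x) to determine behavior:
f'(x) = 8x
f'(2) = 8 * 2 + 0
= 16 + 0
= 16
Since f'(2) > 0, the function is increasing (1)

1


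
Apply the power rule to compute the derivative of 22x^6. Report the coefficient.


We apply the power rule: d/dx [ax^n] = a*n * x^(n-1)
d/dx [22x^6]
= 22 * 6 * x^(6-1)
= 132x^5
The coefficient is 132

132


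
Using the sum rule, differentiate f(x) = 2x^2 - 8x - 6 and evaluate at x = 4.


Differentiate term by term using power and sum rules:
f(x) = 2x^2 - 8x - 6
f'(x) = 4x - 8
Substitute x = 4:
f'(4) = 4 * 4 - 8
= 16 - 8
= 8

8


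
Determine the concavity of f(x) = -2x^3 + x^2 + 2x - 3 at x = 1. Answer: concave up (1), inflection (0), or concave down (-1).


Concavity is determined by the sign of f''(x).
f(x) = -2x^3 + x^2 + 2x - 3
f'(x) = -6x^2 + 2x + 2
f''(x) = -12x + 2
f''(1) = -12 * 1 + 2
= -12 + 2
= -10
Since f''(1) < 0, the function is concave down (-1)

-1


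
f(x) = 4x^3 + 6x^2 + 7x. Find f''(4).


First derivative:
f'(x) = 12x^2 + 12x + 7
Second derivative:
f''(x) = 24x + 12
Substitute x = 4:
f''(4) = 24 * 4 + 12
= 96 + 12
= 108

108


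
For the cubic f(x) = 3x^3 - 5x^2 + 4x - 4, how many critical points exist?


Find where f'(x) = 0:
f(x) = 3x^3 - 5x^2 + 4x - 4
f'(x) = 9x^2 - 10x + 4
This is a quadratic in x. Use the discriminant to count real roots.
Discriminant = (-10)^2 - 4 * 9 * 4
= 100 - 144
= -44
Since discriminant < 0, f'(x) = 0 has no real solutions.
Number of critical points: 0

0


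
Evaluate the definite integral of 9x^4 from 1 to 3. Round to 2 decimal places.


Find the antiderivative of 9x^4:
F(x) = 9/5 * x^5
Apply the Fundamental Theorem of Calculus:
F(3) - F(1)
= 9/5 * 3^5 - 9/5 * 1^5
= 9/5 * (243 - 1)
= 9/5 * 242
= 2178/5 = 435.60

435.60


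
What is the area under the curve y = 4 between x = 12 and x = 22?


The area under a constant function y = 4 is a rectangle.
Width = 22 - 12 = 10
Height = 4
Area = width * height
= 10 * 4
= 40

40


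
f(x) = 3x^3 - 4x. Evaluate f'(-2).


Differentiate f(x) = 3x^3 - 4x term by term:
f'(x) = 9x^2 - 4
Substitute x = -2:
f'(-2) = 9 * (-2)^2 + 0 * (-2) - 4
= 36 + 0 - 4
= 32

32


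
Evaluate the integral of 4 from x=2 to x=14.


The integral of a constant k over [a, b] equals k * (b - a).
integral from 2 to 14 of 4 dx
= 4 * (14 - 2)
= 4 * 12
= 48

48


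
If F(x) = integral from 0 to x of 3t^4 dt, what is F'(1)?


By the Fundamental Theorem of Calculus (Part 1):
If F(x) = integral from 0 to x of f(t) dt, then F'(x) = f(x)
Here f(t) = 3t^4
So F'(x) = 3x^4
Evaluate at x = 1:
F'(1) = 3 * 1^4
= 3 * 1
= 3

3


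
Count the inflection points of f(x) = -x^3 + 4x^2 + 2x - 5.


Inflection points occur where f''(x) = 0 and concavity changes.
f(x) = -x^3 + 4x^2 + 2x - 5
f'(x) = -3x^2 + 8x + 2
f''(x) = -6x + 8
Set f''(x) = 0:
-6x + 8 = 0
x = -8 / (-6) = 4/3
Since f''(x) is linear (degree 1), it changes sign at this point.
Therefore there is exactly 1 inflection point.

1


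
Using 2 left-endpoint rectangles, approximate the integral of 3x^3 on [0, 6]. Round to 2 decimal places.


Left Riemann sum uses left endpoints of each subinterval.
Interval: [0, 6], n = 2
dx = (6 - 0) / 2 = 3
Left endpoints: [0, 3]
f values: [0, 81]
Sum = dx * (sum of f values)
= 3 * 81
= 243 = 243.00

243.00


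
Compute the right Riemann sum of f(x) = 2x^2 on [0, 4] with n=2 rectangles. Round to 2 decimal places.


Right Riemann sum uses right endpoints of each subinterval.
Interval: [0, 4], n = 2
dx = (4 - 0) / 2 = 2
Right endpoints: [2, 4]
f values: [8, 32]
Sum = dx * (sum of f values)
= 2 * 40
= 80 = 80.00

80.00


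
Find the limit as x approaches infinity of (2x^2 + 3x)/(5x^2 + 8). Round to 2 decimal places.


For limits at infinity with equal-degree polynomials,
we compare leading coefficients.
Numerator leading term: 2x^2
Denominator leading term: 5x^2
Divide both by x^2:
lim = (2 + 3/x) / (5 + 8/x^2)
As x -> infinity, the 1/x and 1/x^2 terms vanish:
= 2/5 = 0.40

0.40


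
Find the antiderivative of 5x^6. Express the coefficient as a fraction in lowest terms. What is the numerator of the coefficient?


Apply the power rule for integration:
integral of ax^n dx = a/(n+1) * x^(n+1) + C
integral of 5x^6 dx
= 5/7 * x^7 + C
The coefficient in lowest terms is 5/7, and its numerator is 5

5


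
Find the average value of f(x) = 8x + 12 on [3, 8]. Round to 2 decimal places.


Average value = 1/(b-a) * integral from a to b of f(x) dx
First compute the integral of 8x + 12:
F(x) = 4x^2 + 12x
F(8) = 4 * 64 + 12 * 8 = 352
F(3) = 4 * 9 + 12 * 3 = 72
Integral = 352 - 72 = 280
Average = 280 / (8 - 3) = 280 / 5
= 56 = 56.00

56.00


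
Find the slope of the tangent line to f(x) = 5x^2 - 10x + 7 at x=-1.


The slope of the tangent line equals f'(x) at the point.
f(x) = 5x^2 - 10x + 7
f'(x) = 10x - 10
At x = -1:
f'(-1) = 10 * (-1) - 10
= -10 - 10
= -20

-20


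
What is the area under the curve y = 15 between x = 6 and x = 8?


The area under a constant function y = 15 is a rectangle.
Width = 8 - 6 = 2
Height = 15
Area = width * height
= 2 * 15
= 30

30


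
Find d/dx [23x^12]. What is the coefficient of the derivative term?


We apply the power rule: d/dx [ax^n] = a*n * x^(n-1)
d/dx [23x^12]
= 23 * 12 * x^(12-1)
= 276x^11
The coefficient is 276

276


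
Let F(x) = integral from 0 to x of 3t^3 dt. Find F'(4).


By the Fundamental Theorem of Calculus (Part 1):
If F(x) = integral from 0 to x of f(t) dt, then F'(x) = f(x)
Here f(t) = 3t^3
So F'(x) = 3x^3
Evaluate at x = 4:
F'(4) = 3 * 4^3
= 3 * 64
= 192

192


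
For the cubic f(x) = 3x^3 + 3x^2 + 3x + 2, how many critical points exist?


Find where f'(x) = 0:
f(x) = 3x^3 + 3x^2 + 3x + 2
f'(x) = 9x^2 + 6x + 3
This is a quadratic in x. Use the discriminant to count real roots.
Discriminant = (6)^2 - 4 * 9 * 3
= 36 - 108
= -72
Since discriminant < 0, f'(x) = 0 has no real solutions.
Number of critical points: 0

0


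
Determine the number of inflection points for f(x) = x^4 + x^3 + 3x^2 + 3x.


Inflection points occur where f''(x) = 0 and concavity changes.
f(x) = x^4 + x^3 + 3x^2 + 3x
f'(x) = 4x^3 + 3x^2 + 6x + 3
f''(x) = 12x^2 + 6x + 6
This is a quadratic in x. Use the discriminant to count real roots.
Discriminant = (6)^2 - 4 * 12 * 6
= 36 - 288
= -252
Since discriminant < 0, f''(x) = 0 has no real solutions.
Number of inflection points: 0

0


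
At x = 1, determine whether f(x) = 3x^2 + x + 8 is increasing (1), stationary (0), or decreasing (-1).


Compute f'(x) to determine behavior:
f'(x) = 6x + 1
f'(1) = 6 * 1 + 1
= 6 + 1
= 7
Since f'(1) > 0, the function is increasing (1)

1


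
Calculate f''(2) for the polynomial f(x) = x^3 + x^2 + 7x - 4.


First derivative:
f'(x) = 3x^2 + 2x + 7
Second derivative:
f''(x) = 6x + 2
Substitute x = 2:
f''(2) = 6 * 2 + 2
= 12 + 2
= 14

14


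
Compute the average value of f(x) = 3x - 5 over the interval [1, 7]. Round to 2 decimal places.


Average value = 1/(b-a) * integral from a to b of f(x) dx
First compute the integral of 3x - 5:
F(x) = (3/2)x^2 - 5x
F(7) = 3/2 * 49 - 5 * 7 = 77/2
F(1) = 3/2 * 1 - 5 * 1 = -7/2
Integral = 77/2 - (-7/2) = 42
Average = 42 / (7 - 1) = 42 / 6
= 7 = 7.00

7.00


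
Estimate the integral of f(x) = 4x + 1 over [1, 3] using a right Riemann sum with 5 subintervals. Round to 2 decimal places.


Right Riemann sum uses right endpoints of each subinterval.
Interval: [1, 3], n = 5
dx = (3 - 1) / 5 = 2/5
Right endpoints: [7/5, 9/5, 11/5, 13/5, 3]
f values: [33/5, 41/5, 49/5, 57/5, 13]
Sum = dx * (sum of f values)
= 2/5 * 49
= 98/5 = 19.60

19.60


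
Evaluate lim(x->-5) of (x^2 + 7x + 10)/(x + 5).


Direct substitution gives 0/0, so we factor the numerator.
Factor: (x^2 + 7x + 10) = (x + 5)(x + 2)
Cancel the common factor (x + 5):
(x^2 + 7x + 10)/(x + 5) = (x + 2)
Now substitute x = -5:
= (-5) - (-2) = -3

-3


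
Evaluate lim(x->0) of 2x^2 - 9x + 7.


Since polynomials are continuous, we use direct substitution.
lim(x->0) of 2x^2 - 9x + 7
= 2 * 0^2 - 9 * 0 + 7
= 0 + 0 + 7
= 7

7


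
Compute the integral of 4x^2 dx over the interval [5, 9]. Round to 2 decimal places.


Find the antiderivative of 4x^2:
F(x) = 4/3 * x^3
Apply the Fundamental Theorem of Calculus:
F(9) - F(5)
= 4/3 * 9^3 - 4/3 * 5^3
= 4/3 * (729 - 125)
= 4/3 * 604
= 2416/3 ≈ 805.33

805.33


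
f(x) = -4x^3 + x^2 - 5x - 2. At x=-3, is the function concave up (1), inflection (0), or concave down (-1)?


Concavity is determined by the sign of f''(x).
f(x) = -4x^3 + x^2 - 5x - 2
f'(x) = -12x^2 + 2x - 5
f''(x) = -24x + 2
f''(-3) = -24 * (-3) + 2
= 72 + 2
= 74
Since f''(-3) > 0, the function is concave up (1)

1


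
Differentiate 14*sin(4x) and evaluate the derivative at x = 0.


Apply the chain rule to differentiate 14*sin(4x):
d/dx [14*sin(4x)]
= 14 * cos(4x) * d/dx(4x)
= 14 * 4 * cos(4x)
= 56 * cos(4x)
Evaluate at x = 0:
= 56 * cos(0)
= 56 * 1
= 56

56


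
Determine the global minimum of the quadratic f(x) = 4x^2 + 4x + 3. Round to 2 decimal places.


For a quadratic f(x) = ax^2 + bx + c with a > 0, the minimum is at the vertex.
Vertex x-coordinate: x = -b/(2a)
x = -(4) / (2 * 4)
x = -4/8 = -1/2
Substitute back to find the minimum value:
f(-1/2) = 4 * (-1/2)^2 + 4 * (-1/2) + 3
= 1 - 2 + 3
= 2 = 2.00

2.00


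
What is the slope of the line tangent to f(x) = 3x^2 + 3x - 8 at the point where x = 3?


The slope of the tangent line equals f'(x) at the point.
f(x) = 3x^2 + 3x - 8
f'(x) = 6x + 3
At x = 3:
f'(3) = 6 * 3 + 3
= 18 + 3
= 21

21


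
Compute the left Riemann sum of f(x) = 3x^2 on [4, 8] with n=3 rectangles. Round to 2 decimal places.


Left Riemann sum uses left endpoints of each subinterval.
Interval: [4, 8], n = 3
dx = (8 - 4) / 3 = 4/3
Left endpoints: [4, 16/3, 20/3]
f values: [48, 256/3, 400/3]
Sum = dx * (sum of f values)
= 4/3 * 800/3
= 3200/9 ≈ 355.56

355.56


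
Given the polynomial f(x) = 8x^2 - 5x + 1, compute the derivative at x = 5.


Differentiate term by term using power and sum rules:
f(x) = 8x^2 - 5x + 1
f'(x) = 16x - 5
Substitute x = 5:
f'(5) = 16 * 5 - 5
= 80 - 5
= 75

75


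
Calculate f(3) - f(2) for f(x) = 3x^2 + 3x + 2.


Net change = f(b) - f(a)
f(x) = 3x^2 + 3x + 2
Compute f(3):
f(3) = 3 * 3^2 + 3 * 3 + 2
= 27 + 9 + 2
= 38
Compute f(2):
f(2) = 3 * 2^2 + 3 * 2 + 2
= 12 + 6 + 2
= 20
Net change = 38 - 20 = 18

18


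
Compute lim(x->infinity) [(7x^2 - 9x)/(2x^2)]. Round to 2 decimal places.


For limits at infinity with equal-degree polynomials,
we compare leading coefficients.
Numerator leading term: 7x^2
Denominator leading term: 2x^2
Divide both by x^2:
lim = (7 - 9/x) / (2)
As x -> infinity, the 1/x and 1/x^2 terms vanish:
= 7/2 = 3.50

3.50


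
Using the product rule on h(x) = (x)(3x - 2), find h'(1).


Let u(x) = x and v(x) = 3x - 2
u'(x) = 1
v'(x) = 3
Product rule: h'(x) = u'(x)*v(x) + u(x)*v'(x)
= 1 * (3x - 2) + (x) * 3
At x = 1:
u(1) = 1 * 1 + 0 = 1
v(1) = 3 * 1 - 2 = 1
h'(1) = 1 * 1 + 1 * 3
= 1 + 3
= 4

4


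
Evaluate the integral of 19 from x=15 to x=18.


The integral of a constant k over [a, b] equals k * (b - a).
integral from 15 to 18 of 19 dx
= 19 * (18 - 15)
= 19 * 3
= 57

57


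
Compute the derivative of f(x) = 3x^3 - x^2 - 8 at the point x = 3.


Differentiate f(x) = 3x^3 - x^2 - 8 term by term:
f'(x) = 9x^2 - 2x
Substitute x = 3:
f'(3) = 9 * 3^2 - 2 * 3 + 0
= 81 - 6 + 0
= 75

75


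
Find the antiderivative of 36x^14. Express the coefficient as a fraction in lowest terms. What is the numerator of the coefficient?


Apply the power rule for integration:
integral of ax^n dx = a/(n+1) * x^(n+1) + C
integral of 36x^14 dx
= 36/15 * x^15 + C
= 12/5 * x^15 + C
The coefficient in lowest terms is 12/5, and its numerator is 12

12


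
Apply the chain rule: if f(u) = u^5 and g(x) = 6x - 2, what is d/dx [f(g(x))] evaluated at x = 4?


Using the chain rule: (f(g(x)))' = f'(g(x)) * g'(x)
First, find g(4):
g(4) = 6 * 4 - 2 = 22
Next, f'(u) = 5u^4
And g'(x) = 6
So f'(g(4)) * g'(4)
= 5 * 22^4 * 6
= 5 * 234256 * 6
= 7027680

7027680


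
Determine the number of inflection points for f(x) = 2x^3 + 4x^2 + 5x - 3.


Inflection points occur where f''(x) = 0 and concavity changes.
f(x) = 2x^3 + 4x^2 + 5x - 3
f'(x) = 6x^2 + 8x + 5
f''(x) = 12x + 8
Set f''(x) = 0:
12x + 8 = 0
x = -8 / 12 = -2/3
Since f''(x) is linear (degree 1), it changes sign at this point.
Therefore there is exactly 1 inflection point.

1


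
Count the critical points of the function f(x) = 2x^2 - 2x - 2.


Find where f'(x) = 0:
f'(x) = 4x - 2
Set f'(x) = 0:
4x - 2 = 0
x = 2 / 4 = 1/2
This is a linear equation in x, so there is exactly one solution.
Number of critical points: 1

1


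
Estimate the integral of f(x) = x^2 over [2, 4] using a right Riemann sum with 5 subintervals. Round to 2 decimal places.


Right Riemann sum uses right endpoints of each subinterval.
Interval: [2, 4], n = 5
dx = (4 - 2) / 5 = 2/5
Right endpoints: [12/5, 14/5, 16/5, 18/5, 4]
f values: [144/25, 196/25, 256/25, 324/25, 16]
Sum = dx * (sum of f values)
= 2/5 * 264/5
= 528/25 = 21.12

21.12


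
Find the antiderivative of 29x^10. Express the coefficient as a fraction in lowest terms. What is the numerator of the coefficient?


Apply the power rule for integration:
integral of ax^n dx = a/(n+1) * x^(n+1) + C
integral of 29x^10 dx
= 29/11 * x^11 + C
The coefficient in lowest terms is 29/11, and its numerator is 29

29


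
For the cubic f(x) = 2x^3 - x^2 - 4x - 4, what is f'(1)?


Differentiate f(x) = 2x^3 - x^2 - 4x - 4 term by term:
f'(x) = 6x^2 - 2x - 4
Substitute x = 1:
f'(1) = 6 * 1^2 - 2 * 1 - 4
= 6 - 2 - 4
= 0

0


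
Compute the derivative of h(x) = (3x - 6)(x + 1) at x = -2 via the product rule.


Let u(x) = 3x - 6 and v(x) = x + 1
u'(x) = 3
v'(x) = 1
Product rule: h'(x) = u'(x)*v(x) + u(x)*v'(x)
= 3 * (x + 1) + (3x - 6) * 1
At x = -2:
u(-2) = 3 * (-2) - 6 = -12
v(-2) = 1 * (-2) + 1 = -1
h'(-2) = 3 * (-1) + (-12) * 1
= -3 - 12
= -15

-15


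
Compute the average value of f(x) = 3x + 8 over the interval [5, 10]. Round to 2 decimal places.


Average value = 1/(b-a) * integral from a to b of f(x) dx
First compute the integral of 3x + 8:
F(x) = (3/2)x^2 + 8x
F(10) = 3/2 * 100 + 8 * 10 = 230
F(5) = 3/2 * 25 + 8 * 5 = 155/2
Integral = 230 - 155/2 = 305/2
Average = (305/2) / (10 - 5) = (305/2) / 5
= 61/2 = 30.50

30.50


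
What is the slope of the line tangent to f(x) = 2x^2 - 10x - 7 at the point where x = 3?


The slope of the tangent line equals f'(x) at the point.
f(x) = 2x^2 - 10x - 7
f'(x) = 4x - 10
At x = 3:
f'(3) = 4 * 3 - 10
= 12 - 10
= 2

2


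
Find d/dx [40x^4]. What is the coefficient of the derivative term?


We apply the power rule: d/dx [ax^n] = a*n * x^(n-1)
d/dx [40x^4]
= 40 * 4 * x^(4-1)
= 160x^3
The coefficient is 160

160


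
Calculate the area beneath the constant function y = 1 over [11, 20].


The area under a constant function y = 1 is a rectangle.
Width = 20 - 11 = 9
Height = 1
Area = width * height
= 9 * 1
= 9

9


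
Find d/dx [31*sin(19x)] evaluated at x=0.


Apply the chain rule to differentiate 31*sin(19x):
d/dx [31*sin(19x)]
= 31 * cos(19x) * d/dx(19x)
= 31 * 19 * cos(19x)
= 589 * cos(19x)
Evaluate at x = 0:
= 589 * cos(0)
= 589 * 1
= 589

589


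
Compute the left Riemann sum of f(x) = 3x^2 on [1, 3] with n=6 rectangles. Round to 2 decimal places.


Left Riemann sum uses left endpoints of each subinterval.
Interval: [1, 3], n = 6
dx = (3 - 1) / 6 = 1/3
Left endpoints: [1, 4/3, 5/3, 2, 7/3, 8/3]
f values: [3, 16/3, 25/3, 12, 49/3, 64/3]
Sum = dx * (sum of f values)
= 1/3 * 199/3
= 199/9 ≈ 22.11

22.11


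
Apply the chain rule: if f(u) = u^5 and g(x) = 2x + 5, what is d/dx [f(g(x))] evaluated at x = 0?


Using the chain rule: (f(g(x)))' = f'(g(x)) * g'(x)
First, find g(0):
g(0) = 2 * 0 + 5 = 5
Next, f'(u) = 5u^4
And g'(x) = 2
So f'(g(0)) * g'(0)
= 5 * 5^4 * 2
= 5 * 625 * 2
= 6250

6250


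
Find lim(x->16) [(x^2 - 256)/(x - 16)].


Direct substitution gives 0/0, so we factor the numerator.
Factor: (x^2 - 256) = (x - 16)(x + 16)
Cancel the common factor (x - 16):
(x^2 - 256)/(x - 16) = (x + 16)
Now substitute x = 16:
= (16 + 16) = 32

32


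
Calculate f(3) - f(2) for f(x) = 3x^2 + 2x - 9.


Net change = f(b) - f(a)
f(x) = 3x^2 + 2x - 9
Compute f(3):
f(3) = 3 * 3^2 + 2 * 3 - 9
= 27 + 6 - 9
= 24
Compute f(2):
f(2) = 3 * 2^2 + 2 * 2 - 9
= 12 + 4 - 9
= 7
Net change = 24 - 7 = 17

17


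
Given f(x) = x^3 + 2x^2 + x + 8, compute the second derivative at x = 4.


First derivative:
f'(x) = 3x^2 + 4x + 1
Second derivative:
f''(x) = 6x + 4
Substitute x = 4:
f''(4) = 6 * 4 + 4
= 24 + 4
= 28

28


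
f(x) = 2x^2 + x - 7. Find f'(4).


Differentiate term by term using power and sum rules:
f(x) = 2x^2 + x - 7
f'(x) = 4x + 1
Substitute x = 4:
f'(4) = 4 * 4 + 1
= 16 + 1
= 17

17


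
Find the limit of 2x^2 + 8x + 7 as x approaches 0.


Since polynomials are continuous, we use direct substitution.
lim(x->0) of 2x^2 + 8x + 7
= 2 * 0^2 + 8 * 0 + 7
= 0 + 0 + 7
= 7

7


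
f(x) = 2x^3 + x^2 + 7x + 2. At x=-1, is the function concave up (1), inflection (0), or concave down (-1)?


Concavity is determined by the sign of f''(x).
f(x) = 2x^3 + x^2 + 7x + 2
f'(x) = 6x^2 + 2x + 7
f''(x) = 12x + 2
f''(-1) = 12 * (-1) + 2
= -12 + 2
= -10
Since f''(-1) < 0, the function is concave down (-1)

-1


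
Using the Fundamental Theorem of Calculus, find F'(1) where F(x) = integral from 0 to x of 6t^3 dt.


By the Fundamental Theorem of Calculus (Part 1):
If F(x) = integral from 0 to x of f(t) dt, then F'(x) = f(x)
Here f(t) = 6t^3
So F'(x) = 6x^3
Evaluate at x = 1:
F'(1) = 6 * 1^3
= 6 * 1
= 6

6


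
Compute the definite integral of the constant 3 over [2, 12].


The integral of a constant k over [a, b] equals k * (b - a).
integral from 2 to 12 of 3 dx
= 3 * (12 - 2)
= 3 * 10
= 30

30


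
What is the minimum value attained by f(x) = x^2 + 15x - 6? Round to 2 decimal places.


For a quadratic f(x) = ax^2 + bx + c with a > 0, the minimum is at the vertex.
Vertex x-coordinate: x = -b/(2a)
x = -(15) / (2 * 1)
x = -15/2
Substitute back to find the minimum value:
f(-15/2) = 1 * (-15/2)^2 + 15 * (-15/2) - 6
= 225/4 - 225/2 - 6
= -249/4 = -62.25

-62.25


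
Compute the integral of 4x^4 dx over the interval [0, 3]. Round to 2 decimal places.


Find the antiderivative of 4x^4:
F(x) = 4/5 * x^5
Apply the Fundamental Theorem of Calculus:
F(3) - F(0)
= 4/5 * 3^5 - 4/5 * 0^5
= 4/5 * (243 - 0)
= 4/5 * 243
= 972/5 = 194.40

194.40


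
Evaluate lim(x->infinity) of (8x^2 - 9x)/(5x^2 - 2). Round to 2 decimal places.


For limits at infinity with equal-degree polynomials,
we compare leading coefficients.
Numerator leading term: 8x^2
Denominator leading term: 5x^2
Divide both by x^2:
lim = (8 - 9/x) / (5 - 2/x^2)
As x -> infinity, the 1/x and 1/x^2 terms vanish:
= 8/5 = 1.60

1.60


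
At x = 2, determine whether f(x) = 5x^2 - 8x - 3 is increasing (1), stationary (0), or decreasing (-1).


Compute f'(x) to determine behavior:
f'(x) = 10x - 8
f'(2) = 10 * 2 - 8
= 20 - 8
= 12
Since f'(2) > 0, the function is increasing (1)

1


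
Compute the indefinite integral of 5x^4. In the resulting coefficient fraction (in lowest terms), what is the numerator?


Apply the power rule for integration:
integral of ax^n dx = a/(n+1) * x^(n+1) + C
integral of 5x^4 dx
= 5/5 * x^5 + C
= 1 * x^5 + C
The coefficient in lowest terms is 1 = 1/1, so its numerator is 1

1


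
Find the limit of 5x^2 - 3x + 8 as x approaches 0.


Since polynomials are continuous, we use direct substitution.
lim(x->0) of 5x^2 - 3x + 8
= 5 * 0^2 - 3 * 0 + 8
= 0 + 0 + 8
= 8

8


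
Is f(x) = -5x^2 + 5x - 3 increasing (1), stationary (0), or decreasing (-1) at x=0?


Compute f'(x) to determine behavior:
f'(x) = -10x + 5
f'(0) = -10 * 0 + 5
= 0 + 5
= 5
Since f'(0) > 0, the function is increasing (1)

1


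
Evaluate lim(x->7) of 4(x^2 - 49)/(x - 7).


Direct substitution gives 0/0, so we factor the numerator.
Factor: 4(x^2 - 49) = 4 * (x - 7)(x + 7)
Cancel the common factor (x - 7):
4(x^2 - 49)/(x - 7) = 4 * (x + 7)
Now substitute x = 7:
= 4 * (7 + 7) = 56

56


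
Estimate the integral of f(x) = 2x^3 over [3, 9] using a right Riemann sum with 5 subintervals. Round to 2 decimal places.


Right Riemann sum uses right endpoints of each subinterval.
Interval: [3, 9], n = 5
dx = (9 - 3) / 5 = 6/5
Right endpoints: [21/5, 27/5, 33/5, 39/5, 9]
f values: [18522/125, 39366/125, 71874/125, 118638/125, 1458]
Sum = dx * (sum of f values)
= 6/5 * 17226/5
= 103356/25 = 4134.24

4134.24


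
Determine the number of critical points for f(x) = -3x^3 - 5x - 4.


Find where f'(x) = 0:
f(x) = -3x^3 - 5x - 4
f'(x) = -9x^2 - 5
This is a quadratic in x. Use the discriminant to count real roots.
Discriminant = (0)^2 - 4 * (-9) * (-5)
= 0 - 180
= -180
Since discriminant < 0, f'(x) = 0 has no real solutions.
Number of critical points: 0

0


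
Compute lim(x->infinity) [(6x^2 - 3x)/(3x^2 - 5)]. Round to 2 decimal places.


For limits at infinity with equal-degree polynomials,
we compare leading coefficients.
Numerator leading term: 6x^2
Denominator leading term: 3x^2
Divide both by x^2:
lim = (6 - 3/x) / (3 - 5/x^2)
As x -> infinity, the 1/x and 1/x^2 terms vanish:
= 6/3 = 2 = 2.00

2.00


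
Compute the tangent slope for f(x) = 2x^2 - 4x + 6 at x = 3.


The slope of the tangent line equals f'(x) at the point.
f(x) = 2x^2 - 4x + 6
f'(x) = 4x - 4
At x = 3:
f'(3) = 4 * 3 - 4
= 12 - 4
= 8

8


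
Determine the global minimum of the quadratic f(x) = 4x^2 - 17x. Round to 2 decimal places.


For a quadratic f(x) = ax^2 + bx + c with a > 0, the minimum is at the vertex.
Vertex x-coordinate: x = -b/(2a)
x = -(-17) / (2 * 4)
x = 17/8
Substitute back to find the minimum value:
f(17/8) = 4 * (17/8)^2 - 17 * (17/8) + 0
= 289/16 - 289/8 + 0
= -289/16 ≈ -18.06

-18.06


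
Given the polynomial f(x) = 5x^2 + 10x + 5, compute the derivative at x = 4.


Differentiate term by term using power and sum rules:
f(x) = 5x^2 + 10x + 5
f'(x) = 10x + 10
Substitute x = 4:
f'(4) = 10 * 4 + 10
= 40 + 10
= 50

50


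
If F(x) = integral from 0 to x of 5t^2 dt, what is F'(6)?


By the Fundamental Theorem of Calculus (Part 1):
If F(x) = integral from 0 to x of f(t) dt, then F'(x) = f(x)
Here f(t) = 5t^2
So F'(x) = 5x^2
Evaluate at x = 6:
F'(6) = 5 * 6^2
= 5 * 36
= 180

180


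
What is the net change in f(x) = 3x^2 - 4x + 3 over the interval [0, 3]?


Net change = f(b) - f(a)
f(x) = 3x^2 - 4x + 3
Compute f(3):
f(3) = 3 * 3^2 - 4 * 3 + 3
= 27 - 12 + 3
= 18
Compute f(0):
f(0) = 3 * 0^2 - 4 * 0 + 3
= 0 + 0 + 3
= 3
Net change = 18 - 3 = 15

15


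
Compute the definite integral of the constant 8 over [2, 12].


The integral of a constant k over [a, b] equals k * (b - a).
integral from 2 to 12 of 8 dx
= 8 * (12 - 2)
= 8 * 10
= 80

80


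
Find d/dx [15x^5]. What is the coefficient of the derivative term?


We apply the power rule: d/dx [ax^n] = a*n * x^(n-1)
d/dx [15x^5]
= 15 * 5 * x^(5-1)
= 75x^4
The coefficient is 75

75


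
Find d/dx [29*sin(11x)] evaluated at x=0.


Apply the chain rule to differentiate 29*sin(11x):
d/dx [29*sin(11x)]
= 29 * cos(11x) * d/dx(11x)
= 29 * 11 * cos(11x)
= 319 * cos(11x)
Evaluate at x = 0:
= 319 * cos(0)
= 319 * 1
= 319

319


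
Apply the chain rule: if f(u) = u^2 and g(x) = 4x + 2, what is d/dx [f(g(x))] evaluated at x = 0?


Using the chain rule: (f(g(x)))' = f'(g(x)) * g'(x)
First, find g(0):
g(0) = 4 * 0 + 2 = 2
Next, f'(u) = 2u
And g'(x) = 4
So f'(g(0)) * g'(0)
= 2 * 2 * 4
= 16

16


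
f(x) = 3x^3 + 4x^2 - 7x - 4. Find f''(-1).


First derivative:
f'(x) = 9x^2 + 8x - 7
Second derivative:
f''(x) = 18x + 8
Substitute x = -1:
f''(-1) = 18 * (-1) + 8
= -18 + 8
= -10

-10


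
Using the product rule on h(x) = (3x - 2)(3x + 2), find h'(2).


Let u(x) = 3x - 2 and v(x) = 3x + 2
u'(x) = 3
v'(x) = 3
Product rule: h'(x) = u'(x)*v(x) + u(x)*v'(x)
= 3 * (3x + 2) + (3x - 2) * 3
At x = 2:
u(2) = 3 * 2 - 2 = 4
v(2) = 3 * 2 + 2 = 8
h'(2) = 3 * 8 + 4 * 3
= 24 + 12
= 36

36


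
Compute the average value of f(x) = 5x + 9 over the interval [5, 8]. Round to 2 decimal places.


Average value = 1/(b-a) * integral from a to b of f(x) dx
First compute the integral of 5x + 9:
F(x) = (5/2)x^2 + 9x
F(8) = 5/2 * 64 + 9 * 8 = 232
F(5) = 5/2 * 25 + 9 * 5 = 215/2
Integral = 232 - 215/2 = 249/2
Average = (249/2) / (8 - 5) = (249/2) / 3
= 83/2 = 41.50

41.50


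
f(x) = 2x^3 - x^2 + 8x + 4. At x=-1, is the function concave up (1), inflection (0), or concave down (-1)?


Concavity is determined by the sign of f''(x).
f(x) = 2x^3 - x^2 + 8x + 4
f'(x) = 6x^2 - 2x + 8
f''(x) = 12x - 2
f''(-1) = 12 * (-1) - 2
= -12 - 2
= -14
Since f''(-1) < 0, the function is concave down (-1)

-1


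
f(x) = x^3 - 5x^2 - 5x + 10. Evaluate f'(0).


Differentiate f(x) = x^3 - 5x^2 - 5x + 10 term by term:
f'(x) = 3x^2 - 10x - 5
Substitute x = 0:
f'(0) = 3 * 0^2 - 10 * 0 - 5
= 0 + 0 - 5
= -5

-5


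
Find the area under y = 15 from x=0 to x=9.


The area under a constant function y = 15 is a rectangle.
Width = 9 - 0 = 9
Height = 15
Area = width * height
= 9 * 15
= 135

135


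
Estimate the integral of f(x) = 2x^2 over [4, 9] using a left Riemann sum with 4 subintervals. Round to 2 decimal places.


Left Riemann sum uses left endpoints of each subinterval.
Interval: [4, 9], n = 4
dx = (9 - 4) / 4 = 5/4
Left endpoints: [4, 21/4, 13/2, 31/4]
f values: [32, 441/8, 169/2, 961/8]
Sum = dx * (sum of f values)
= 5/4 * 1167/4
= 5835/16 ≈ 364.69

364.69


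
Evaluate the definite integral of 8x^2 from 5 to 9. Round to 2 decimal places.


Find the antiderivative of 8x^2:
F(x) = 8/3 * x^3
Apply the Fundamental Theorem of Calculus:
F(9) - F(5)
= 8/3 * 9^3 - 8/3 * 5^3
= 8/3 * (729 - 125)
= 8/3 * 604
= 4832/3 ≈ 1610.67

1610.67


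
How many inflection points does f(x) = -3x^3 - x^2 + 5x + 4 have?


Inflection points occur where f''(x) = 0 and concavity changes.
f(x) = -3x^3 - x^2 + 5x + 4
f'(x) = -9x^2 - 2x + 5
f''(x) = -18x - 2
Set f''(x) = 0:
-18x - 2 = 0
x = 2 / (-18) = -1/9
Since f''(x) is linear (degree 1), it changes sign at this point.
Therefore there is exactly 1 inflection point.

1


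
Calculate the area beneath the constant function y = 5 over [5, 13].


The area under a constant function y = 5 is a rectangle.
Width = 13 - 5 = 8
Height = 5
Area = width * height
= 8 * 5
= 40

40


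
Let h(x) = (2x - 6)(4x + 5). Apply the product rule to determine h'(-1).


Let u(x) = 2x - 6 and v(x) = 4x + 5
u'(x) = 2
v'(x) = 4
Product rule: h'(x) = u'(x)*v(x) + u(x)*v'(x)
= 2 * (4x + 5) + (2x - 6) * 4
At x = -1:
u(-1) = 2 * (-1) - 6 = -8
v(-1) = 4 * (-1) + 5 = 1
h'(-1) = 2 * 1 + (-8) * 4
= 2 - 32
= -30

-30


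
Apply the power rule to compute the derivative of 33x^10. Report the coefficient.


We apply the power rule: d/dx [ax^n] = a*n * x^(n-1)
d/dx [33x^10]
= 33 * 10 * x^(10-1)
= 330x^9
The coefficient is 330

330


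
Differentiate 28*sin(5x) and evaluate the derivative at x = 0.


Apply the chain rule to differentiate 28*sin(5x):
d/dx [28*sin(5x)]
= 28 * cos(5x) * d/dx(5x)
= 28 * 5 * cos(5x)
= 140 * cos(5x)
Evaluate at x = 0:
= 140 * cos(0)
= 140 * 1
= 140

140


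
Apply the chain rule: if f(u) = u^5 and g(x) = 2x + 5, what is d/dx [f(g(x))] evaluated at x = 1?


Using the chain rule: (f(g(x)))' = f'(g(x)) * g'(x)
First, find g(1):
g(1) = 2 * 1 + 5 = 7
Next, f'(u) = 5u^4
And g'(x) = 2
So f'(g(1)) * g'(1)
= 5 * 7^4 * 2
= 5 * 2401 * 2
= 24010

24010


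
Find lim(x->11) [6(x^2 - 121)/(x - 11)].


Direct substitution gives 0/0, so we factor the numerator.
Factor: 6(x^2 - 121) = 6 * (x - 11)(x + 11)
Cancel the common factor (x - 11):
6(x^2 - 121)/(x - 11) = 6 * (x + 11)
Now substitute x = 11:
= 6 * (11 + 11) = 132

132


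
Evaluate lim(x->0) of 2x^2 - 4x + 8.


Since polynomials are continuous, we use direct substitution.
lim(x->0) of 2x^2 - 4x + 8
= 2 * 0^2 - 4 * 0 + 8
= 0 + 0 + 8
= 8

8


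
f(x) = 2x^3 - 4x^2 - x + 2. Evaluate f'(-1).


Differentiate f(x) = 2x^3 - 4x^2 - x + 2 term by term:
f'(x) = 6x^2 - 8x - 1
Substitute x = -1:
f'(-1) = 6 * (-1)^2 - 8 * (-1) - 1
= 6 + 8 - 1
= 13

13


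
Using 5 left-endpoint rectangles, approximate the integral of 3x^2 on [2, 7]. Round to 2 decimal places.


Left Riemann sum uses left endpoints of each subinterval.
Interval: [2, 7], n = 5
dx = (7 - 2) / 5 = 1
Left endpoints: [2, 3, 4, 5, 6]
f values: [12, 27, 48, 75, 108]
Sum = dx * (sum of f values)
= 1 * 270
= 270 = 270.00

270.00


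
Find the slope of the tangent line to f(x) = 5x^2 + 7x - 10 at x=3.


The slope of the tangent line equals f'(x) at the point.
f(x) = 5x^2 + 7x - 10
f'(x) = 10x + 7
At x = 3:
f'(3) = 10 * 3 + 7
= 30 + 7
= 37

37


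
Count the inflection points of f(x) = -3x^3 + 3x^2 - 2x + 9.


Inflection points occur where f''(x) = 0 and concavity changes.
f(x) = -3x^3 + 3x^2 - 2x + 9
f'(x) = -9x^2 + 6x - 2
f''(x) = -18x + 6
Set f''(x) = 0:
-18x + 6 = 0
x = -6 / (-18) = 1/3
Since f''(x) is linear (degree 1), it changes sign at this point.
Therefore there is exactly 1 inflection point.

1


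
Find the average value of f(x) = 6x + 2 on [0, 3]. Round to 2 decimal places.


Average value = 1/(b-a) * integral from a to b of f(x) dx
First compute the integral of 6x + 2:
F(x) = 3x^2 + 2x
F(3) = 3 * 9 + 2 * 3 = 33
F(0) = 3 * 0 + 2 * 0 = 0
Integral = 33 - 0 = 33
Average = 33 / (3 - 0) = 33 / 3
= 11 = 11.00

11.00


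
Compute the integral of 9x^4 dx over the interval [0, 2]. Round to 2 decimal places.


Find the antiderivative of 9x^4:
F(x) = 9/5 * x^5
Apply the Fundamental Theorem of Calculus:
F(2) - F(0)
= 9/5 * 2^5 - 9/5 * 0^5
= 9/5 * (32 - 0)
= 9/5 * 32
= 288/5 = 57.60

57.60


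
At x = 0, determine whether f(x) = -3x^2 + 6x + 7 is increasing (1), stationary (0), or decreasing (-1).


Compute f'(x) to determine behavior:
f'(x) = -6x + 6
f'(0) = -6 * 0 + 6
= 0 + 6
= 6
Since f'(0) > 0, the function is increasing (1)

1


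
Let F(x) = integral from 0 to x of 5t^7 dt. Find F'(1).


By the Fundamental Theorem of Calculus (Part 1):
If F(x) = integral from 0 to x of f(t) dt, then F'(x) = f(x)
Here f(t) = 5t^7
So F'(x) = 5x^7
Evaluate at x = 1:
F'(1) = 5 * 1^7
= 5 * 1
= 5

5


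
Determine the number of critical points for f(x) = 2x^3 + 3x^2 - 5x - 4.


Find where f'(x) = 0:
f(x) = 2x^3 + 3x^2 - 5x - 4
f'(x) = 6x^2 + 6x - 5
This is a quadratic in x. Use the discriminant to count real roots.
Discriminant = (6)^2 - 4 * 6 * (-5)
= 36 - (-120)
= 156
Since discriminant > 0, f'(x) = 0 has 2 real solutions.
Number of critical points: 2

2


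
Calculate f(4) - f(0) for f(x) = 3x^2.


Net change = f(b) - f(a)
f(x) = 3x^2
Compute f(4):
f(4) = 3 * 4^2 + 0 * 4 + 0
= 48 + 0 + 0
= 48
Compute f(0):
f(0) = 3 * 0^2 + 0 * 0 + 0
= 0 + 0 + 0
= 0
Net change = 48 - 0 = 48

48


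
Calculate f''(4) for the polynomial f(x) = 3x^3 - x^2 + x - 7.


First derivative:
f'(x) = 9x^2 - 2x + 1
Second derivative:
f''(x) = 18x - 2
Substitute x = 4:
f''(4) = 18 * 4 - 2
= 72 - 2
= 70

70


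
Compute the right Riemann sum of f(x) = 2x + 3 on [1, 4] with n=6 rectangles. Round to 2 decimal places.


Right Riemann sum uses right endpoints of each subinterval.
Interval: [1, 4], n = 6
dx = (4 - 1) / 6 = 1/2
Right endpoints: [3/2, 2, 5/2, 3, 7/2, 4]
f values: [6, 7, 8, 9, 10, 11]
Sum = dx * (sum of f values)
= 1/2 * 51
= 51/2 = 25.50

25.50


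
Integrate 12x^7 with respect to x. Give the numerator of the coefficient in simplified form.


Apply the power rule for integration:
integral of ax^n dx = a/(n+1) * x^(n+1) + C
integral of 12x^7 dx
= 12/8 * x^8 + C
= 3/2 * x^8 + C
The coefficient in lowest terms is 3/2, and its numerator is 3

3


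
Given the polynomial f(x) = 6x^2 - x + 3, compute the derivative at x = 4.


Differentiate term by term using power and sum rules:
f(x) = 6x^2 - x + 3
f'(x) = 12x - 1
Substitute x = 4:
f'(4) = 12 * 4 - 1
= 48 - 1
= 47

47


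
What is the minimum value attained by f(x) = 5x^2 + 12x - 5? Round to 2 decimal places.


For a quadratic f(x) = ax^2 + bx + c with a > 0, the minimum is at the vertex.
Vertex x-coordinate: x = -b/(2a)
x = -(12) / (2 * 5)
x = -12/10 = -6/5
Substitute back to find the minimum value:
f(-6/5) = 5 * (-6/5)^2 + 12 * (-6/5) - 5
= 36/5 - 72/5 - 5
= -61/5 = -12.20

-12.20


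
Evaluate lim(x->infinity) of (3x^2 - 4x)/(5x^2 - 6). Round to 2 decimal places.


For limits at infinity with equal-degree polynomials,
we compare leading coefficients.
Numerator leading term: 3x^2
Denominator leading term: 5x^2
Divide both by x^2:
lim = (3 - 4/x) / (5 - 6/x^2)
As x -> infinity, the 1/x and 1/x^2 terms vanish:
= 3/5 = 0.60

0.60


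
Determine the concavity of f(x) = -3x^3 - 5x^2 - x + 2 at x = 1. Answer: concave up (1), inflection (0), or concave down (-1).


Concavity is determined by the sign of f''(x).
f(x) = -3x^3 - 5x^2 - x + 2
f'(x) = -9x^2 - 10x - 1
f''(x) = -18x - 10
f''(1) = -18 * 1 - 10
= -18 - 10
= -28
Since f''(1) < 0, the function is concave down (-1)

-1


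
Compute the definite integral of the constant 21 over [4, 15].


The integral of a constant k over [a, b] equals k * (b - a).
integral from 4 to 15 of 21 dx
= 21 * (15 - 4)
= 21 * 11
= 231

231


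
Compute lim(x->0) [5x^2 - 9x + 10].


Since polynomials are continuous, we use direct substitution.
lim(x->0) of 5x^2 - 9x + 10
= 5 * 0^2 - 9 * 0 + 10
= 0 + 0 + 10
= 10

10


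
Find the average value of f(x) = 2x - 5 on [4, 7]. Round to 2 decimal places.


Average value = 1/(b-a) * integral from a to b of f(x) dx
First compute the integral of 2x - 5:
F(x) = x^2 - 5x
F(7) = 1 * 49 - 5 * 7 = 14
F(4) = 1 * 16 - 5 * 4 = -4
Integral = 14 - (-4) = 18
Average = 18 / (7 - 4) = 18 / 3
= 6 = 6.00

6.00


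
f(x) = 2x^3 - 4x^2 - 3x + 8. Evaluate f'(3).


Differentiate f(x) = 2x^3 - 4x^2 - 3x + 8 term by term:
f'(x) = 6x^2 - 8x - 3
Substitute x = 3:
f'(3) = 6 * 3^2 - 8 * 3 - 3
= 54 - 24 - 3
= 27

27


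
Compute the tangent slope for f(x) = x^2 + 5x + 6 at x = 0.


The slope of the tangent line equals f'(x) at the point.
f(x) = x^2 + 5x + 6
f'(x) = 2x + 5
At x = 0:
f'(0) = 2 * 0 + 5
= 0 + 5
= 5

5


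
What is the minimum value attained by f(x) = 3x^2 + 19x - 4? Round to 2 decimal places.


For a quadratic f(x) = ax^2 + bx + c with a > 0, the minimum is at the vertex.
Vertex x-coordinate: x = -b/(2a)
x = -(19) / (2 * 3)
x = -19/6
Substitute back to find the minimum value:
f(-19/6) = 3 * (-19/6)^2 + 19 * (-19/6) - 4
= 361/12 - 361/6 - 4
= -409/12 ≈ -34.08

-34.08


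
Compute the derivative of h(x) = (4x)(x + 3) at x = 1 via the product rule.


Let u(x) = 4x and v(x) = x + 3
u'(x) = 4
v'(x) = 1
Product rule: h'(x) = u'(x)*v(x) + u(x)*v'(x)
= 4 * (x + 3) + (4x) * 1
At x = 1:
u(1) = 4 * 1 + 0 = 4
v(1) = 1 * 1 + 3 = 4
h'(1) = 4 * 4 + 4 * 1
= 16 + 4
= 20

20


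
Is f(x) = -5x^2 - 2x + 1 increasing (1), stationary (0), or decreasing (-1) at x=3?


Compute f'(x) to determine behavior:
f'(x) = -10x - 2
f'(3) = -10 * 3 - 2
= -30 - 2
= -32
Since f'(3) < 0, the function is decreasing (-1)

-1


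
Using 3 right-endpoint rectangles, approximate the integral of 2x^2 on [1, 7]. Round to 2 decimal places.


Right Riemann sum uses right endpoints of each subinterval.
Interval: [1, 7], n = 3
dx = (7 - 1) / 3 = 2
Right endpoints: [3, 5, 7]
f values: [18, 50, 98]
Sum = dx * (sum of f values)
= 2 * 166
= 332 = 332.00

332.00


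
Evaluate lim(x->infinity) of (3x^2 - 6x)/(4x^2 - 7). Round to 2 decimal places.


For limits at infinity with equal-degree polynomials,
we compare leading coefficients.
Numerator leading term: 3x^2
Denominator leading term: 4x^2
Divide both by x^2:
lim = (3 - 6/x) / (4 - 7/x^2)
As x -> infinity, the 1/x and 1/x^2 terms vanish:
= 3/4 = 0.75

0.75
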